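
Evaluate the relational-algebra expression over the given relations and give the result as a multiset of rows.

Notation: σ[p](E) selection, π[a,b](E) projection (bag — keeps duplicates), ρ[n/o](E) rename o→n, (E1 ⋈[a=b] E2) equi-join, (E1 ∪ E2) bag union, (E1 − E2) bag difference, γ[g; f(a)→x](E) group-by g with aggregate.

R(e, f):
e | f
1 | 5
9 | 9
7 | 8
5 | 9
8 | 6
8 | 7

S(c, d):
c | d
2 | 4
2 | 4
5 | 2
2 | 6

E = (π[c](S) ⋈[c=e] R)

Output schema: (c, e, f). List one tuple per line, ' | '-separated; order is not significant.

Row counts bottom-up:
  S → 4
  π[c](S) → 4
  R → 6
  (π[c](S) ⋈[c=e] R) → 1

== RESULT ==
c | e | f
5 | 5 | 9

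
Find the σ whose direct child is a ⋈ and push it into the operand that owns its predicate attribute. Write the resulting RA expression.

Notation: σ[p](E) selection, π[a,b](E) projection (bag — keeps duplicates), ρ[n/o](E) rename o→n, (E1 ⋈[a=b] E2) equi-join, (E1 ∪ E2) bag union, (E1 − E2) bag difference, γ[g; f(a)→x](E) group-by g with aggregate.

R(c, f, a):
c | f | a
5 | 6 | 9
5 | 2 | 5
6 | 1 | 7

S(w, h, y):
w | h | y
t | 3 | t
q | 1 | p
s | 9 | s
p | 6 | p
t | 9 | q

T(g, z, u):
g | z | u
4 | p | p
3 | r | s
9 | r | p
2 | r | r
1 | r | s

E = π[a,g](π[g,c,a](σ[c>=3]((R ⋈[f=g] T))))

σ filters on c, owned by the left side.
E' = π[a,g](π[g,c,a]((σ[c>=3](R) ⋈[f=g] T)))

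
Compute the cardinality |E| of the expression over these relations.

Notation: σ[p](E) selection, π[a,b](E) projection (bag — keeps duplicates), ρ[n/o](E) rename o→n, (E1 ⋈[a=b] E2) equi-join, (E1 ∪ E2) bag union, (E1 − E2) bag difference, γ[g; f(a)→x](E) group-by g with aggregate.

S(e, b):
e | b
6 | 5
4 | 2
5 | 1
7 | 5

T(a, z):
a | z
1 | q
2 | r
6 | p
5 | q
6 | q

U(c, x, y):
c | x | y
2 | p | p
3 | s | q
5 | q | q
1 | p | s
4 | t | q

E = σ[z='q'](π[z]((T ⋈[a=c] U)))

Stepwise |·|:
  T → 5
  U → 5
  (T ⋈[a=c] U) → 3
  π[z]((T ⋈[a=c] U)) → 3
  σ[z='q'](π[z]((T ⋈[a=c] U))) → 2

|E| = 2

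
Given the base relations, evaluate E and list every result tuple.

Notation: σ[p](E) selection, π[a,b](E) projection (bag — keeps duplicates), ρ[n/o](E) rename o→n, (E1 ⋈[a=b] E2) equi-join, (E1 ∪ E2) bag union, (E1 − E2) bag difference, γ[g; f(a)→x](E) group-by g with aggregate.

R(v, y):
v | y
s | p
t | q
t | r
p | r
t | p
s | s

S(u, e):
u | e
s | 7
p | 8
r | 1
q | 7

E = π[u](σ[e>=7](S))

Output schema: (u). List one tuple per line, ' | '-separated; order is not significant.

Stepwise |·|:
  S → 4
  σ[e>=7](S) → 3
  π[u](σ[e>=7](S)) → 3

== RESULT ==
u
p
q
s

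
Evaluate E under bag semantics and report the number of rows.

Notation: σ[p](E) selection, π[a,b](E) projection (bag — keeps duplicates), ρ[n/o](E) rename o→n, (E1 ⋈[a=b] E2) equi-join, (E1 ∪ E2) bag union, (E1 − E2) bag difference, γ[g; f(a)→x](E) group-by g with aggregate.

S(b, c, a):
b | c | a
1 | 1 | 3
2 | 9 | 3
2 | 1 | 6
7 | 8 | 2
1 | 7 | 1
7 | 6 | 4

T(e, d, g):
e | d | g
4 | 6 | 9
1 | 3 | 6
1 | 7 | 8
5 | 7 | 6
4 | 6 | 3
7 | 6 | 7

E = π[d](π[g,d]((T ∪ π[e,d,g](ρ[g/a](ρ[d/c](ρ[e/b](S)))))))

Subexpression sizes:
  T → 6
  S → 6
  ρ[e/b](S) → 6
  ρ[d/c](ρ[e/b](S)) → 6
  ρ[g/a](ρ[d/c](ρ[e/b](S))) → 6
  π[e,d,g](ρ[g/a](ρ[d/c](ρ[e/b](S)))) → 6
  (T ∪ π[e,d,g](ρ[g/a](ρ[d/c](ρ[e/b](S))))) → 12
  π[g,d]((T ∪ π[e,d,g](ρ[g/a](ρ[d/c](ρ[e/b](S)))))) → 12
  π[d](π[g,d]((T ∪ π[e,d,g](ρ[g/a](ρ[d/c](ρ[e/b](S))))))) → 12

|E| = 12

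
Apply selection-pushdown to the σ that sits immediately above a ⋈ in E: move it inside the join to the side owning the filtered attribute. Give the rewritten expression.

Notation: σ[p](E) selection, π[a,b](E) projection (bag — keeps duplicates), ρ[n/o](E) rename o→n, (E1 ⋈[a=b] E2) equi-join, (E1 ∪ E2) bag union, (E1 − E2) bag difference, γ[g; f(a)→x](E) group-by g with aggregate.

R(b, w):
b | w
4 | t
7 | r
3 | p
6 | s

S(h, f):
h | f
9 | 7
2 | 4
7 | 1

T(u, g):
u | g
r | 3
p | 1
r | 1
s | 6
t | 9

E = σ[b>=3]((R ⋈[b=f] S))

σ filters on b, owned by the left side.
E' = (σ[b>=3](R) ⋈[b=f] S)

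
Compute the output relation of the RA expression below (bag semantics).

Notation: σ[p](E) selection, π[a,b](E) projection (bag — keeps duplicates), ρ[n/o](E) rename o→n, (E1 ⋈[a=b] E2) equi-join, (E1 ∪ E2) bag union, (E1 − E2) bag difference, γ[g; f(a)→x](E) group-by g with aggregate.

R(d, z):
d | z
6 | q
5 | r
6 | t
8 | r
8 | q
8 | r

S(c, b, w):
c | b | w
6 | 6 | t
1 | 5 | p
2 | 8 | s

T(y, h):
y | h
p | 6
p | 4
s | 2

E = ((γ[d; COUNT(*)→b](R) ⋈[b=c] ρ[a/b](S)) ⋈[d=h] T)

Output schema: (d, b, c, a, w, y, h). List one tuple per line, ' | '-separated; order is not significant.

Row counts bottom-up:
  R → 6
  γ[d; COUNT(*)→b](R) → 3
  S → 3
  ρ[a/b](S) → 3
  (γ[d; COUNT(*)→b](R) ⋈[b=c] ρ[a/b](S)) → 2
  T → 3
  ((γ[d; COUNT(*)→b](R) ⋈[b=c] ρ[a/b](S)) ⋈[d=h] T) → 1

== RESULT ==
d | b | c | a | w | y | h
6 | 2 | 2 | 8 | s | p | 6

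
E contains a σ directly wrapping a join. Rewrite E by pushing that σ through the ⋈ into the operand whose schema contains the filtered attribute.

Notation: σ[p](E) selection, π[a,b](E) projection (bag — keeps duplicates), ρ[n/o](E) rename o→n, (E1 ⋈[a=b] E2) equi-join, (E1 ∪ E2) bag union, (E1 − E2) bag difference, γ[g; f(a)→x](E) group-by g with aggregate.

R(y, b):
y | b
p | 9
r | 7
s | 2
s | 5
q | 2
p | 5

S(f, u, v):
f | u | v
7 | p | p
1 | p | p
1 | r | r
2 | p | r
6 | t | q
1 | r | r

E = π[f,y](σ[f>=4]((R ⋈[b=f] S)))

σ filters on f, owned by the right side.
E' = π[f,y]((R ⋈[b=f] σ[f>=4](S)))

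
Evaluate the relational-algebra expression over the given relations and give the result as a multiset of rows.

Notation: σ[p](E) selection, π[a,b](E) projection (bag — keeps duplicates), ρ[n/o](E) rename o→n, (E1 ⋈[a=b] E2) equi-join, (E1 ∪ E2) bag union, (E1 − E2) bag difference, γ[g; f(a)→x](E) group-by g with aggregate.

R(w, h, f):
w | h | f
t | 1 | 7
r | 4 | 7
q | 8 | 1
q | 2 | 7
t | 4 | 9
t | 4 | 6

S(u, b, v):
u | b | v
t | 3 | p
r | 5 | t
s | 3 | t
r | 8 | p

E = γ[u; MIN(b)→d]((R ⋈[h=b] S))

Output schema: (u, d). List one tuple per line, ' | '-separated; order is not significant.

Subexpression sizes:
  R → 6
  S → 4
  (R ⋈[h=b] S) → 1
  γ[u; MIN(b)→d]((R ⋈[h=b] S)) → 1

== RESULT ==
u | d
r | 8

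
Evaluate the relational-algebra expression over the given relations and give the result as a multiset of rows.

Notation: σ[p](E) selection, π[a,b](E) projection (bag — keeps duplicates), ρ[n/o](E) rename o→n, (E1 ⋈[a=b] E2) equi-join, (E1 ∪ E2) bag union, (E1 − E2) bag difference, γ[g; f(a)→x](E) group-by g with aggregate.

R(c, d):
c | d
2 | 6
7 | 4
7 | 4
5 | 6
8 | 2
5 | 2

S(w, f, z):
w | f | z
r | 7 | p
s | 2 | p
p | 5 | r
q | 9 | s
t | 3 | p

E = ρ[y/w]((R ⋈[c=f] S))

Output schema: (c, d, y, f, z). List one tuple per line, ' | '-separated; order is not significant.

Subexpression sizes:
  R → 6
  S → 5
  (R ⋈[c=f] S) → 5
  ρ[y/w]((R ⋈[c=f] S)) → 5

== RESULT ==
c | d | y | f | z
2 | 6 | s | 2 | p
5 | 2 | p | 5 | r
5 | 6 | p | 5 | r
7 | 4 | r | 7 | p
7 | 4 | r | 7 | p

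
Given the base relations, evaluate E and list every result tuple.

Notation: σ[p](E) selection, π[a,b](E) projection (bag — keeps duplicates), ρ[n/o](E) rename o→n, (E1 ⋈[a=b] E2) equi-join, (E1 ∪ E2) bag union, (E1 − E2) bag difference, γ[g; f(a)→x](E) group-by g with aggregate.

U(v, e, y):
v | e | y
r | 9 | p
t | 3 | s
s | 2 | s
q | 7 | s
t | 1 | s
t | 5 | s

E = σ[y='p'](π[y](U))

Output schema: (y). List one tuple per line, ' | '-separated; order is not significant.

Per-node cardinality:
  U → 6
  π[y](U) → 6
  σ[y='p'](π[y](U)) → 1

== RESULT ==
y
p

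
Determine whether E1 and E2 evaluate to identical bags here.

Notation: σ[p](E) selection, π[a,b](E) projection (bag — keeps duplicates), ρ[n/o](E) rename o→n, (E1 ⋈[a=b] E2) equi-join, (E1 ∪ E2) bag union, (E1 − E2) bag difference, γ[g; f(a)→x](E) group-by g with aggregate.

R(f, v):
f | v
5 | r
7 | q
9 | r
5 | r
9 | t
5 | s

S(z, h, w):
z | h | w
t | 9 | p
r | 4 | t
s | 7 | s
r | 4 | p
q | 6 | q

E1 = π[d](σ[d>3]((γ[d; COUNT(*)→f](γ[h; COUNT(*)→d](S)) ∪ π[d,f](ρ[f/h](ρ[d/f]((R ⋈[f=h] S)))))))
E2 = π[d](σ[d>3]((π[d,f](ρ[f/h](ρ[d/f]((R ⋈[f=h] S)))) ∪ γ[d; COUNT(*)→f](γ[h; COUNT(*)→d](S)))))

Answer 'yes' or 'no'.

E1 per-node cardinality:
  S → 5
  γ[h; COUNT(*)→d](S) → 4
  γ[d; COUNT(*)→f](γ[h; COUNT(*)→d](S)) → 2
  R → 6
  S → 5
  (R ⋈[f=h] S) → 3
  ρ[d/f]((R ⋈[f=h] S)) → 3
  ρ[f/h](ρ[d/f]((R ⋈[f=h] S))) → 3
  π[d,f](ρ[f/h](ρ[d/f]((R ⋈[f=h] S)))) → 3
  (γ[d; COUNT(*)→f](γ[h; COUNT(*)→d](S)) ∪ π[d,f](ρ[f/h](ρ[d/f]((R ⋈[f=h] S))))) → 5
  σ[d>3]((γ[d; COUNT(*)→f](γ[h; COUNT(*)→d](S)) ∪ π[d,f](ρ[f/h](ρ[d/f]((R ⋈[f=h] S)))))) → 3
  π[d](σ[d>3]((γ[d; COUNT(*)→f](γ[h; COUNT(*)→d](S)) ∪ π[d,f](ρ[f/h](ρ[d/f]((R ⋈[f=h] S))))))) → 3
E2 per-node cardinality:
  R → 6
  S → 5
  (R ⋈[f=h] S) → 3
  ρ[d/f]((R ⋈[f=h] S)) → 3
  ρ[f/h](ρ[d/f]((R ⋈[f=h] S))) → 3
  π[d,f](ρ[f/h](ρ[d/f]((R ⋈[f=h] S)))) → 3
  S → 5
  γ[h; COUNT(*)→d](S) → 4
  γ[d; COUNT(*)→f](γ[h; COUNT(*)→d](S)) → 2
  (π[d,f](ρ[f/h](ρ[d/f]((R ⋈[f=h] S)))) ∪ γ[d; COUNT(*)→f](γ[h; COUNT(*)→d](S))) → 5
  σ[d>3]((π[d,f](ρ[f/h](ρ[d/f]((R ⋈[f=h] S)))) ∪ γ[d; COUNT(*)→f](γ[h; COUNT(*)→d](S)))) → 3
  π[d](σ[d>3]((π[d,f](ρ[f/h](ρ[d/f]((R ⋈[f=h] S)))) ∪ γ[d; COUNT(*)→f](γ[h; COUNT(*)→d](S))))) → 3

E1 and E2 produce the same multiset:
d
7
9
9

yes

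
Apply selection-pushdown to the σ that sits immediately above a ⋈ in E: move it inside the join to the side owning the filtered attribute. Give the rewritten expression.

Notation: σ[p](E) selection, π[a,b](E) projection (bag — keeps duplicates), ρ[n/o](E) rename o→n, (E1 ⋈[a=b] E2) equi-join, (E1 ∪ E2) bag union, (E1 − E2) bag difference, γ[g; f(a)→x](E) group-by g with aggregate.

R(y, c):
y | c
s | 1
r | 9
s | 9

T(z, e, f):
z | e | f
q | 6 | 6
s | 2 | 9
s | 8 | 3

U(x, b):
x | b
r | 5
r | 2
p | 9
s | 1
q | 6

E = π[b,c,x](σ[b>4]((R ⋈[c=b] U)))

σ filters on b, owned by the right side.
E' = π[b,c,x]((R ⋈[c=b] σ[b>4](U)))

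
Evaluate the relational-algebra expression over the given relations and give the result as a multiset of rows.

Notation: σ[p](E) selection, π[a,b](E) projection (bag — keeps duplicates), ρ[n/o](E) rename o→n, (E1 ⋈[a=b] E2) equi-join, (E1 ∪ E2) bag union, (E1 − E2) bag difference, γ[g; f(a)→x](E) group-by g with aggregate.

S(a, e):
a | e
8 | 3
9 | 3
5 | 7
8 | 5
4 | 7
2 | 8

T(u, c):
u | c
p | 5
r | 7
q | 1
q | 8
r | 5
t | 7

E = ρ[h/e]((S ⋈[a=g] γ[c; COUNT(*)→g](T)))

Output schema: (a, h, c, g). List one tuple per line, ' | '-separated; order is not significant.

Per-node cardinality:
  S → 6
  T → 6
  γ[c; COUNT(*)→g](T) → 4
  (S ⋈[a=g] γ[c; COUNT(*)→g](T)) → 2
  ρ[h/e]((S ⋈[a=g] γ[c; COUNT(*)→g](T))) → 2

== RESULT ==
a | h | c | g
2 | 8 | 5 | 2
2 | 8 | 7 | 2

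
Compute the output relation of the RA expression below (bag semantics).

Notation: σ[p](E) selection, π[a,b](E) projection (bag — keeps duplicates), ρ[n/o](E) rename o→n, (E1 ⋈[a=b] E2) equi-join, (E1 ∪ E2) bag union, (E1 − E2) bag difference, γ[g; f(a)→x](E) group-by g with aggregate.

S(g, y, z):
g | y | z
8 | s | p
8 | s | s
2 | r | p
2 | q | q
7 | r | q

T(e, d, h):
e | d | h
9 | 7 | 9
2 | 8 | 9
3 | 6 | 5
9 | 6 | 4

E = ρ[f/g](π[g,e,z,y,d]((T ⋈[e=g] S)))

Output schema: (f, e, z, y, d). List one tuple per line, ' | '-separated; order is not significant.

Subexpression sizes:
  T → 4
  S → 5
  (T ⋈[e=g] S) → 2
  π[g,e,z,y,d]((T ⋈[e=g] S)) → 2
  ρ[f/g](π[g,e,z,y,d]((T ⋈[e=g] S))) → 2

== RESULT ==
f | e | z | y | d
2 | 2 | p | r | 8
2 | 2 | q | q | 8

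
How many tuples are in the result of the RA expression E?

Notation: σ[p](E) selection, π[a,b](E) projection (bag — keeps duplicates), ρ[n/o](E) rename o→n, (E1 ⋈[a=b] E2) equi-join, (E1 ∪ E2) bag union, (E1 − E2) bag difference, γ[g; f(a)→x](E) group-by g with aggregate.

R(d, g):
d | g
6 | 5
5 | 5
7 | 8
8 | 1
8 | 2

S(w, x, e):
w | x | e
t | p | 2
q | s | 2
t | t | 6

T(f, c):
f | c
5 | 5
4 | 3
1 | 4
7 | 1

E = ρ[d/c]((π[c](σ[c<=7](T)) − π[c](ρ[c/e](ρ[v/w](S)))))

Subexpression sizes:
  T → 4
  σ[c<=7](T) → 4
  π[c](σ[c<=7](T)) → 4
  S → 3
  ρ[v/w](S) → 3
  ρ[c/e](ρ[v/w](S)) → 3
  π[c](ρ[c/e](ρ[v/w](S))) → 3
  (π[c](σ[c<=7](T)) − π[c](ρ[c/e](ρ[v/w](S)))) → 4
  ρ[d/c]((π[c](σ[c<=7](T)) − π[c](ρ[c/e](ρ[v/w](S))))) → 4

|E| = 4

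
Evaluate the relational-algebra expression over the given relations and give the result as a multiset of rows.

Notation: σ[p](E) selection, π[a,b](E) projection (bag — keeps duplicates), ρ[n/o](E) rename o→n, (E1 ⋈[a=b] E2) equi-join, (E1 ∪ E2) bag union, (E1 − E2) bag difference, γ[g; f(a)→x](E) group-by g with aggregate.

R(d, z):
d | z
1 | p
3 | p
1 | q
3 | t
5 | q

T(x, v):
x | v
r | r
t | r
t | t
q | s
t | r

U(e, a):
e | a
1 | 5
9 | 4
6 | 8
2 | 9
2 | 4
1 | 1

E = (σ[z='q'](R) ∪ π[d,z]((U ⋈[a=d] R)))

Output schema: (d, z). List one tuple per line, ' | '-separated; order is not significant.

Stepwise |·|:
  R → 5
  σ[z='q'](R) → 2
  U → 6
  R → 5
  (U ⋈[a=d] R) → 3
  π[d,z]((U ⋈[a=d] R)) → 3
  (σ[z='q'](R) ∪ π[d,z]((U ⋈[a=d] R))) → 5

== RESULT ==
d | z
1 | p
1 | q
1 | q
5 | q
5 | q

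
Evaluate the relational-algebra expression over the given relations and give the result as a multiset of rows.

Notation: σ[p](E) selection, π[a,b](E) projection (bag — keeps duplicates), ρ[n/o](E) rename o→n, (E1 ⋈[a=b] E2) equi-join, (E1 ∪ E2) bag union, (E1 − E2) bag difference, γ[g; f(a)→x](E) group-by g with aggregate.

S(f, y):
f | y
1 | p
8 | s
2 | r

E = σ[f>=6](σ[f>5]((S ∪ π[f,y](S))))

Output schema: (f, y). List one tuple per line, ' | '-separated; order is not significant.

Subexpression sizes:
  S → 3
  S → 3
  π[f,y](S) → 3
  (S ∪ π[f,y](S)) → 6
  σ[f>5]((S ∪ π[f,y](S))) → 2
  σ[f>=6](σ[f>5]((S ∪ π[f,y](S)))) → 2

== RESULT ==
f | y
8 | s
8 | s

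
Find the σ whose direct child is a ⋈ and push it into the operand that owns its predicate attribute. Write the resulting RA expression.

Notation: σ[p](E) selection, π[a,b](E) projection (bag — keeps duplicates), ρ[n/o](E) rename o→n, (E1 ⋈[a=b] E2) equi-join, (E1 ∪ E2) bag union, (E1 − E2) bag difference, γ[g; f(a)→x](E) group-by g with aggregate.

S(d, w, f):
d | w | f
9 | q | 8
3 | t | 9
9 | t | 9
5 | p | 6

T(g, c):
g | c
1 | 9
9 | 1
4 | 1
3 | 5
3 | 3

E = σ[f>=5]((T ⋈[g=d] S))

σ filters on f, owned by the right side.
E' = (T ⋈[g=d] σ[f>=5](S))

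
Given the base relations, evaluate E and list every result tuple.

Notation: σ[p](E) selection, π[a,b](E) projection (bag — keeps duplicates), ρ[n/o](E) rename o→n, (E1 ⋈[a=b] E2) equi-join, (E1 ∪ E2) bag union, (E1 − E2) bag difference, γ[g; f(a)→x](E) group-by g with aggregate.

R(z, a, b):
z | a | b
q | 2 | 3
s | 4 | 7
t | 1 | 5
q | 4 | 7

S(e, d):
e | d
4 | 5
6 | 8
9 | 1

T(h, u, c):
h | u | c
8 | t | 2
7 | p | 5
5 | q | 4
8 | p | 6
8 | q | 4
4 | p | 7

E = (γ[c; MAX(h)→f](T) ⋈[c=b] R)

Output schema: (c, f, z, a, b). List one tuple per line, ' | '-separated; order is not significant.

Per-node cardinality:
  T → 6
  γ[c; MAX(h)→f](T) → 5
  R → 4
  (γ[c; MAX(h)→f](T) ⋈[c=b] R) → 3

== RESULT ==
c | f | z | a | b
5 | 7 | t | 1 | 5
7 | 4 | q | 4 | 7
7 | 4 | s | 4 | 7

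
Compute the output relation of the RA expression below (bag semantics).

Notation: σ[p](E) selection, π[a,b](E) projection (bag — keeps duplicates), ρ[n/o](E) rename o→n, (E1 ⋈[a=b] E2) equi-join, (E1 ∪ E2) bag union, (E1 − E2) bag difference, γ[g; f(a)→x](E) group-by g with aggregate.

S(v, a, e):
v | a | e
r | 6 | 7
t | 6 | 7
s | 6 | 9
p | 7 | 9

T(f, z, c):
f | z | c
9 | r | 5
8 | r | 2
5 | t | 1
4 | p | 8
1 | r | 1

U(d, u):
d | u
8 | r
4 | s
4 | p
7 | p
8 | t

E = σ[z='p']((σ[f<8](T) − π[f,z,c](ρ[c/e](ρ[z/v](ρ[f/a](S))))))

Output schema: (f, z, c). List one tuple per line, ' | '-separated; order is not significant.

Subexpression sizes:
  T → 5
  σ[f<8](T) → 3
  S → 4
  ρ[f/a](S) → 4
  ρ[z/v](ρ[f/a](S)) → 4
  ρ[c/e](ρ[z/v](ρ[f/a](S))) → 4
  π[f,z,c](ρ[c/e](ρ[z/v](ρ[f/a](S)))) → 4
  (σ[f<8](T) − π[f,z,c](ρ[c/e](ρ[z/v](ρ[f/a](S))))) → 3
  σ[z='p']((σ[f<8](T) − π[f,z,c](ρ[c/e](ρ[z/v](ρ[f/a](S)))))) → 1

== RESULT ==
f | z | c
4 | p | 8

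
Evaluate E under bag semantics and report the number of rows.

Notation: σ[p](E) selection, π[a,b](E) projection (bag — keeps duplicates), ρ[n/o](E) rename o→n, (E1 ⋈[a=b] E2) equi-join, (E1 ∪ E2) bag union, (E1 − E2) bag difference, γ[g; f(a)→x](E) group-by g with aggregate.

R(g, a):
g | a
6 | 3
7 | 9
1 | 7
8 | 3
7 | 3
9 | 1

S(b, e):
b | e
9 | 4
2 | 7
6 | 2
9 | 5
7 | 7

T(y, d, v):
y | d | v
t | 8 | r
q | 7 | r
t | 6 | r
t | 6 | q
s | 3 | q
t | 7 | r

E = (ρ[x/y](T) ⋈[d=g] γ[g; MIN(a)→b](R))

Per-node cardinality:
  T → 6
  ρ[x/y](T) → 6
  R → 6
  γ[g; MIN(a)→b](R) → 5
  (ρ[x/y](T) ⋈[d=g] γ[g; MIN(a)→b](R)) → 5

|E| = 5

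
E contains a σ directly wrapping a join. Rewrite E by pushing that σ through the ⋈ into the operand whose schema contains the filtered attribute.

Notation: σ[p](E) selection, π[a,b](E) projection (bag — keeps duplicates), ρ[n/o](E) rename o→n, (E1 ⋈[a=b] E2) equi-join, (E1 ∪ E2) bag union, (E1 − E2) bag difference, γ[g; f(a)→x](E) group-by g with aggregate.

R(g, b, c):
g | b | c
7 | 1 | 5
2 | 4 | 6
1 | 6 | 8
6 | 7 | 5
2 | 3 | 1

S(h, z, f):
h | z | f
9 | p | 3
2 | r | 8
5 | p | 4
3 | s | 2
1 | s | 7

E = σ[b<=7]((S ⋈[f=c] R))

σ filters on b, owned by the right side.
E' = (S ⋈[f=c] σ[b<=7](R))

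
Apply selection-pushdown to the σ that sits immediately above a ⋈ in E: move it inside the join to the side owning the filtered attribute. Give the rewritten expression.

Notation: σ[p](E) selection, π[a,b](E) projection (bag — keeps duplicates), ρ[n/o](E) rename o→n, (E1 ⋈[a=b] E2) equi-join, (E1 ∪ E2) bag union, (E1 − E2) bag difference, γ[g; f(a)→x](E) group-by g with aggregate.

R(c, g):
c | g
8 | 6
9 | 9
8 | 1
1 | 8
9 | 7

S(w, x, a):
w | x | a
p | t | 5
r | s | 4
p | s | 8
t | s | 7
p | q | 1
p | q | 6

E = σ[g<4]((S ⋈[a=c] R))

σ filters on g, owned by the right side.
E' = (S ⋈[a=c] σ[g<4](R))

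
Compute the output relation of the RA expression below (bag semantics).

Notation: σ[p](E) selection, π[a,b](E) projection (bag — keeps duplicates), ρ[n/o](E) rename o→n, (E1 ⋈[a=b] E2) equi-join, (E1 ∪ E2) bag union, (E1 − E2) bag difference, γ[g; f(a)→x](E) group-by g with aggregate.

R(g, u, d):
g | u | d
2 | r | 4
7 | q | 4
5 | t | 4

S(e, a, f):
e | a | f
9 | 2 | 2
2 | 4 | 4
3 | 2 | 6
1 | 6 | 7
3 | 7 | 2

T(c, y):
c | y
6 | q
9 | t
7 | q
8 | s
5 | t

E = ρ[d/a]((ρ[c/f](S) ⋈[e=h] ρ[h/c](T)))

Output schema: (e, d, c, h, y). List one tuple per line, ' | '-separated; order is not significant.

Per-node cardinality:
  S → 5
  ρ[c/f](S) → 5
  T → 5
  ρ[h/c](T) → 5
  (ρ[c/f](S) ⋈[e=h] ρ[h/c](T)) → 1
  ρ[d/a]((ρ[c/f](S) ⋈[e=h] ρ[h/c](T))) → 1

== RESULT ==
e | d | c | h | y
9 | 2 | 2 | 9 | t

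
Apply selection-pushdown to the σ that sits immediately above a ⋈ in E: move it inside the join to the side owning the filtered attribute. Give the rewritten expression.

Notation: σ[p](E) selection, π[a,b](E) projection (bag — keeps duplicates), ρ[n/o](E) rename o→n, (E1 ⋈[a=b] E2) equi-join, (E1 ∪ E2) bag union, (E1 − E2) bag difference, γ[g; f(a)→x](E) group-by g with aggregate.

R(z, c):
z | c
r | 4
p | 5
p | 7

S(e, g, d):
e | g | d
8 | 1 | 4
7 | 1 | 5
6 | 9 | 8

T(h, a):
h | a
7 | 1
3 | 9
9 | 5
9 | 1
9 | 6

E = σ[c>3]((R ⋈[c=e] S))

σ filters on c, owned by the left side.
E' = (σ[c>3](R) ⋈[c=e] S)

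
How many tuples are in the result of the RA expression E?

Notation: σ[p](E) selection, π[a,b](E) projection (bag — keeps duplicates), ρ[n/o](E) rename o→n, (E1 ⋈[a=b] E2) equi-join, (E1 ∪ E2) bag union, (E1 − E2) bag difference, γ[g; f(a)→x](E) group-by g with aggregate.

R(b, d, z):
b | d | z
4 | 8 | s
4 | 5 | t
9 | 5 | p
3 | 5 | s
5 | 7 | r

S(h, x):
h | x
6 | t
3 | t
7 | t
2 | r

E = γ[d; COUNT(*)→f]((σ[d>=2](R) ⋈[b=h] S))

Row counts bottom-up:
  R → 5
  σ[d>=2](R) → 5
  S → 4
  (σ[d>=2](R) ⋈[b=h] S) → 1
  γ[d; COUNT(*)→f]((σ[d>=2](R) ⋈[b=h] S)) → 1

|E| = 1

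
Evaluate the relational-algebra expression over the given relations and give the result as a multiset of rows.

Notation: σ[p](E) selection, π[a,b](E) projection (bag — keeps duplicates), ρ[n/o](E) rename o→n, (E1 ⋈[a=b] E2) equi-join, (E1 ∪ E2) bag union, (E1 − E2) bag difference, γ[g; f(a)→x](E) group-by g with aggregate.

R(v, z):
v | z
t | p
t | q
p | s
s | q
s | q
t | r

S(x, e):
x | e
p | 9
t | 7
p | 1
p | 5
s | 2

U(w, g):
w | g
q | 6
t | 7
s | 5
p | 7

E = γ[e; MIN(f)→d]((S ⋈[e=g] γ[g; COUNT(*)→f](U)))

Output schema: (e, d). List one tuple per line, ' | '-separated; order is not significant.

Subexpression sizes:
  S → 5
  U → 4
  γ[g; COUNT(*)→f](U) → 3
  (S ⋈[e=g] γ[g; COUNT(*)→f](U)) → 2
  γ[e; MIN(f)→d]((S ⋈[e=g] γ[g; COUNT(*)→f](U))) → 2

== RESULT ==
e | d
5 | 1
7 | 2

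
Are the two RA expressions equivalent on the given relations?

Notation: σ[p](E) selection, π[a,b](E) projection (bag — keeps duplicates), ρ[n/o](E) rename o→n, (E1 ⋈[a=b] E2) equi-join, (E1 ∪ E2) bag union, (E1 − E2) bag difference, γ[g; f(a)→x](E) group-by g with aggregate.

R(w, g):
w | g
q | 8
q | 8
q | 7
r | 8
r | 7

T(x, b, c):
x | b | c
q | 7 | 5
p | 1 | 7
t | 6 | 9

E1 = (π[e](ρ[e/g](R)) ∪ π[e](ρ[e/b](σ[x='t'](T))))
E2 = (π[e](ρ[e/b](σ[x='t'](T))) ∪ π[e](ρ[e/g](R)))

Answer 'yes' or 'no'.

E1 per-node cardinality:
  R → 5
  ρ[e/g](R) → 5
  π[e](ρ[e/g](R)) → 5
  T → 3
  σ[x='t'](T) → 1
  ρ[e/b](σ[x='t'](T)) → 1
  π[e](ρ[e/b](σ[x='t'](T))) → 1
  (π[e](ρ[e/g](R)) ∪ π[e](ρ[e/b](σ[x='t'](T)))) → 6
E2 per-node cardinality:
  T → 3
  σ[x='t'](T) → 1
  ρ[e/b](σ[x='t'](T)) → 1
  π[e](ρ[e/b](σ[x='t'](T))) → 1
  R → 5
  ρ[e/g](R) → 5
  π[e](ρ[e/g](R)) → 5
  (π[e](ρ[e/b](σ[x='t'](T))) ∪ π[e](ρ[e/g](R))) → 6

E1 and E2 produce the same multiset:
e
6
7
7
8
8
8

yes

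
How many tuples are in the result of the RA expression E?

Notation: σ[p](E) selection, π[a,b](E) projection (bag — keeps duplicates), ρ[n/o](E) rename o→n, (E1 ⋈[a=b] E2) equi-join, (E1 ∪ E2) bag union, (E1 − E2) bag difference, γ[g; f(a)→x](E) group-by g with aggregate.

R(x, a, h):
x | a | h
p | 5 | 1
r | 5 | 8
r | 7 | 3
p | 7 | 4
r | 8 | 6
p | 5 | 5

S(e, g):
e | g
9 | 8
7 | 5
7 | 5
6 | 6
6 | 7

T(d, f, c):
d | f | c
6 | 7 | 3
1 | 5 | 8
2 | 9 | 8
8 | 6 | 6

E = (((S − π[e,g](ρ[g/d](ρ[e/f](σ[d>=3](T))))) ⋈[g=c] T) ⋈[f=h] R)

Row counts bottom-up:
  S → 5
  T → 4
  σ[d>=3](T) → 2
  ρ[e/f](σ[d>=3](T)) → 2
  ρ[g/d](ρ[e/f](σ[d>=3](T))) → 2
  π[e,g](ρ[g/d](ρ[e/f](σ[d>=3](T)))) → 2
  (S − π[e,g](ρ[g/d](ρ[e/f](σ[d>=3](T))))) → 5
  T → 4
  ((S − π[e,g](ρ[g/d](ρ[e/f](σ[d>=3](T))))) ⋈[g=c] T) → 3
  R → 6
  (((S − π[e,g](ρ[g/d](ρ[e/f](σ[d>=3](T))))) ⋈[g=c] T) ⋈[f=h] R) → 2

|E| = 2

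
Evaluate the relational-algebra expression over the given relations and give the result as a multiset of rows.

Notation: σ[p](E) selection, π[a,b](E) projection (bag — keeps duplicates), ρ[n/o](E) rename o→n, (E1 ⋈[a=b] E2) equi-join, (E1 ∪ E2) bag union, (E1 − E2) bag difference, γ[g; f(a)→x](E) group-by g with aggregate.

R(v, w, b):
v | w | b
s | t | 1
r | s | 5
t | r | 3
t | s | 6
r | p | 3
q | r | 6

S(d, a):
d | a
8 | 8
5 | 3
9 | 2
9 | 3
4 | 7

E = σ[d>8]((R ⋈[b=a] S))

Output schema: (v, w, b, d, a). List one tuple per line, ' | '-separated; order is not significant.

Stepwise |·|:
  R → 6
  S → 5
  (R ⋈[b=a] S) → 4
  σ[d>8]((R ⋈[b=a] S)) → 2

== RESULT ==
v | w | b | d | a
r | p | 3 | 9 | 3
t | r | 3 | 9 | 3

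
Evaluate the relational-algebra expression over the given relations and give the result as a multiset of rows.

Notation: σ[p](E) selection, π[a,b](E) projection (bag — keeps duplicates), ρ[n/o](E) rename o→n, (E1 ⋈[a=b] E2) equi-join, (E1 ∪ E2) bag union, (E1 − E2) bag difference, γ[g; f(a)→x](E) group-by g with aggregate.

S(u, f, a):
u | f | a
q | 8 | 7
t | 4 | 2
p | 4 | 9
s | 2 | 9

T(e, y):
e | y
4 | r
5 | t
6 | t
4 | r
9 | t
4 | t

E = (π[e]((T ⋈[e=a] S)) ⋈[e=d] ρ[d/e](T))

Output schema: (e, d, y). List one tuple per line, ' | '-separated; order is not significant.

Per-node cardinality:
  T → 6
  S → 4
  (T ⋈[e=a] S) → 2
  π[e]((T ⋈[e=a] S)) → 2
  T → 6
  ρ[d/e](T) → 6
  (π[e]((T ⋈[e=a] S)) ⋈[e=d] ρ[d/e](T)) → 2

== RESULT ==
e | d | y
9 | 9 | t
9 | 9 | t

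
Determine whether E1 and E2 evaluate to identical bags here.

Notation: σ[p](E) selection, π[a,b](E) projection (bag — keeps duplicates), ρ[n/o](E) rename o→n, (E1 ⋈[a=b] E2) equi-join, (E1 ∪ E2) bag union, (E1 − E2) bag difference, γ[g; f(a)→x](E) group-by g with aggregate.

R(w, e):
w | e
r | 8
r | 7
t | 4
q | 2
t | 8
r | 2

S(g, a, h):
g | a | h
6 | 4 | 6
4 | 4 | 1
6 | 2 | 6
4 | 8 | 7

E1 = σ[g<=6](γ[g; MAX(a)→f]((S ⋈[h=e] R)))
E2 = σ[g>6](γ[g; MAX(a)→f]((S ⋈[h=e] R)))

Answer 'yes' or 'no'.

E1 per-node cardinality:
  S → 4
  R → 6
  (S ⋈[h=e] R) → 1
  γ[g; MAX(a)→f]((S ⋈[h=e] R)) → 1
  σ[g<=6](γ[g; MAX(a)→f]((S ⋈[h=e] R))) → 1
E2 per-node cardinality:
  S → 4
  R → 6
  (S ⋈[h=e] R) → 1
  γ[g; MAX(a)→f]((S ⋈[h=e] R)) → 1
  σ[g>6](γ[g; MAX(a)→f]((S ⋈[h=e] R))) → 0

E1 result:
g | f
4 | 8
E2 result:
g | f
(0 rows)
Witness: (4, 8) appears 1× in E1 but 0× in E2.

no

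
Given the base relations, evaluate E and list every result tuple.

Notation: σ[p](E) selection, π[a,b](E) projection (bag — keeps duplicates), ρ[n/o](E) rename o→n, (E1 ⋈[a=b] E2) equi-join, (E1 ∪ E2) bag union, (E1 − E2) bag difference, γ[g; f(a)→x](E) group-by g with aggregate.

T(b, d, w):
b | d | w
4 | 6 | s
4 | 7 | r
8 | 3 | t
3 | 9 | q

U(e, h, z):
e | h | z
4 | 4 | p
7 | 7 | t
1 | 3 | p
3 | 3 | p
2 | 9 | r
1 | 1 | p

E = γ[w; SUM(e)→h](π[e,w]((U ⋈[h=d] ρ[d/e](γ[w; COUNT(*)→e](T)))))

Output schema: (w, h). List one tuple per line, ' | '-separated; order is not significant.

Stepwise |·|:
  U → 6
  T → 4
  γ[w; COUNT(*)→e](T) → 4
  ρ[d/e](γ[w; COUNT(*)→e](T)) → 4
  (U ⋈[h=d] ρ[d/e](γ[w; COUNT(*)→e](T))) → 4
  π[e,w]((U ⋈[h=d] ρ[d/e](γ[w; COUNT(*)→e](T)))) → 4
  γ[w; SUM(e)→h](π[e,w]((U ⋈[h=d] ρ[d/e](γ[w; COUNT(*)→e](T))))) → 4

== RESULT ==
w | h
q | 1
r | 1
s | 1
t | 1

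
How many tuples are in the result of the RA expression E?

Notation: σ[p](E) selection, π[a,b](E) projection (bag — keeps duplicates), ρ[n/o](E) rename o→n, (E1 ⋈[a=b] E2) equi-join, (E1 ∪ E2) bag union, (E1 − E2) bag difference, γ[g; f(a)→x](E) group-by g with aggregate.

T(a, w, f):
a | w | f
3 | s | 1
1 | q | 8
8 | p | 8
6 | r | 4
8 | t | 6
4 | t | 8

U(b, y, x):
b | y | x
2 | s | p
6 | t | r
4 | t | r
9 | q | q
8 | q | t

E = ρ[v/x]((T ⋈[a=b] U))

Stepwise |·|:
  T → 6
  U → 5
  (T ⋈[a=b] U) → 4
  ρ[v/x]((T ⋈[a=b] U)) → 4

|E| = 4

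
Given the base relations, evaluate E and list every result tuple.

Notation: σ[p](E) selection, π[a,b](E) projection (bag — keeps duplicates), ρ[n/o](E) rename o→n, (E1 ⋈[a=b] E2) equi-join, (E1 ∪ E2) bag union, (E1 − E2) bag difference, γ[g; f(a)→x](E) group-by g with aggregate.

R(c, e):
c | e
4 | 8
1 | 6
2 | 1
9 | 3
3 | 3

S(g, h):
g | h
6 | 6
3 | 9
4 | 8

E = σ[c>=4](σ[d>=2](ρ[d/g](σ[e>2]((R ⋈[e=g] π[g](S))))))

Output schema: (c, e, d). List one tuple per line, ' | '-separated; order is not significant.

Row counts bottom-up:
  R → 5
  S → 3
  π[g](S) → 3
  (R ⋈[e=g] π[g](S)) → 3
  σ[e>2]((R ⋈[e=g] π[g](S))) → 3
  ρ[d/g](σ[e>2]((R ⋈[e=g] π[g](S)))) → 3
  σ[d>=2](ρ[d/g](σ[e>2]((R ⋈[e=g] π[g](S))))) → 3
  σ[c>=4](σ[d>=2](ρ[d/g](σ[e>2]((R ⋈[e=g] π[g](S)))))) → 1

== RESULT ==
c | e | d
9 | 3 | 3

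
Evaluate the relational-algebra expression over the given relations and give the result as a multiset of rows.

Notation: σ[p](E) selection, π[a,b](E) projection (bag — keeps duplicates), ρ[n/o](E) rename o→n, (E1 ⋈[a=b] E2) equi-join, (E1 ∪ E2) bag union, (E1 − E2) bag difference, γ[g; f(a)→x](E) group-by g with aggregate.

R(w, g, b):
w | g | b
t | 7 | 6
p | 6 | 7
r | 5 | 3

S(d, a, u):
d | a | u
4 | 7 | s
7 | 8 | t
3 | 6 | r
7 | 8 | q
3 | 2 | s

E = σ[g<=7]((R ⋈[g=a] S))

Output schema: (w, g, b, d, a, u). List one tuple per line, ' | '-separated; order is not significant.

Subexpression sizes:
  R → 3
  S → 5
  (R ⋈[g=a] S) → 2
  σ[g<=7]((R ⋈[g=a] S)) → 2

== RESULT ==
w | g | b | d | a | u
p | 6 | 7 | 3 | 6 | r
t | 7 | 6 | 4 | 7 | s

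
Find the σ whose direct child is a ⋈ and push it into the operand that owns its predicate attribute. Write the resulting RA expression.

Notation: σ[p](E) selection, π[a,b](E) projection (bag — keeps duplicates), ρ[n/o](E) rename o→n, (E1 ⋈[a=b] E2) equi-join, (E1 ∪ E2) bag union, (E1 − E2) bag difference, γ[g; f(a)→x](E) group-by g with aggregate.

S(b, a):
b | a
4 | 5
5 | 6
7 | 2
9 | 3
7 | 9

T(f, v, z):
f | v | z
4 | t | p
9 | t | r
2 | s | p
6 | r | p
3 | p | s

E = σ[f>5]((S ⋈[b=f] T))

σ filters on f, owned by the right side.
E' = (S ⋈[b=f] σ[f>5](T))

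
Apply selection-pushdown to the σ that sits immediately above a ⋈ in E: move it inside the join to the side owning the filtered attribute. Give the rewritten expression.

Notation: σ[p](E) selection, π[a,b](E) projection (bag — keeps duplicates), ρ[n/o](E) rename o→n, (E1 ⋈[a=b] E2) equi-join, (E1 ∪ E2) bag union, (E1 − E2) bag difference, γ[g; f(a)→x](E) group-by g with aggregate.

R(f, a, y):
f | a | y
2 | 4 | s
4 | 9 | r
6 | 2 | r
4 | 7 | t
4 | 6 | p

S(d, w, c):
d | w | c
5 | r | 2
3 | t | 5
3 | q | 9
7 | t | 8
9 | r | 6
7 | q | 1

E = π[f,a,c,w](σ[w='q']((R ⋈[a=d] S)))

σ filters on w, owned by the right side.
E' = π[f,a,c,w]((R ⋈[a=d] σ[w='q'](S)))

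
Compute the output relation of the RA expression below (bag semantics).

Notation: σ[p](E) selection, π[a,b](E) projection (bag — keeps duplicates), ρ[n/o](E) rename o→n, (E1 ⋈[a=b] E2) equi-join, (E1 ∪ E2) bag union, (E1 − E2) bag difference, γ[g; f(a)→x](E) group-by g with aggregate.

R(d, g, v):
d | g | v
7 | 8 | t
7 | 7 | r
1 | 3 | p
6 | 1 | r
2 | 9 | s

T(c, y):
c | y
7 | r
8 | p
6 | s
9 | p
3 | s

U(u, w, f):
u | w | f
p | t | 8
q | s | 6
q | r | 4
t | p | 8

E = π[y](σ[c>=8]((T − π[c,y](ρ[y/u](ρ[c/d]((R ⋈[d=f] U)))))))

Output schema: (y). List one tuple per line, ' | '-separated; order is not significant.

Subexpression sizes:
  T → 5
  R → 5
  U → 4
  (R ⋈[d=f] U) → 1
  ρ[c/d]((R ⋈[d=f] U)) → 1
  ρ[y/u](ρ[c/d]((R ⋈[d=f] U))) → 1
  π[c,y](ρ[y/u](ρ[c/d]((R ⋈[d=f] U)))) → 1
  (T − π[c,y](ρ[y/u](ρ[c/d]((R ⋈[d=f] U))))) → 5
  σ[c>=8]((T − π[c,y](ρ[y/u](ρ[c/d]((R ⋈[d=f] U)))))) → 2
  π[y](σ[c>=8]((T − π[c,y](ρ[y/u](ρ[c/d]((R ⋈[d=f] U))))))) → 2

== RESULT ==
y
p
p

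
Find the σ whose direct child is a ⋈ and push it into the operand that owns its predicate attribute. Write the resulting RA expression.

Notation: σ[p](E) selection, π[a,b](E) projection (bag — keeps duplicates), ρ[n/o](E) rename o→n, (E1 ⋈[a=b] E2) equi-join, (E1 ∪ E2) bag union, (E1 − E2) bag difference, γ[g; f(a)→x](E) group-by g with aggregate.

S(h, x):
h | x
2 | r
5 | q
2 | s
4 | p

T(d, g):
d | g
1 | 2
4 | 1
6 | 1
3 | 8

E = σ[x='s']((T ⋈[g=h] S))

σ filters on x, owned by the right side.
E' = (T ⋈[g=h] σ[x='s'](S))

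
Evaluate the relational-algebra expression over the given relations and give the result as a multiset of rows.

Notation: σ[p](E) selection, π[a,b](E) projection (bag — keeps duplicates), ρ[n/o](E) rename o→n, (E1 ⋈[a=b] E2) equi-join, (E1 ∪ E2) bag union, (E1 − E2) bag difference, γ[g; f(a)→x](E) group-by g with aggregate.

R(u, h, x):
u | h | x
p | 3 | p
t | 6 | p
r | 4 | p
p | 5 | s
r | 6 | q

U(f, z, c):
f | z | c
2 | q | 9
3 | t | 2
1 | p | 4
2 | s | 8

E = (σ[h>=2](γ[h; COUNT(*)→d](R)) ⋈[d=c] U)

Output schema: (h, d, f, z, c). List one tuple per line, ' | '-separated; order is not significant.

Stepwise |·|:
  R → 5
  γ[h; COUNT(*)→d](R) → 4
  σ[h>=2](γ[h; COUNT(*)→d](R)) → 4
  U → 4
  (σ[h>=2](γ[h; COUNT(*)→d](R)) ⋈[d=c] U) → 1

== RESULT ==
h | d | f | z | c
6 | 2 | 3 | t | 2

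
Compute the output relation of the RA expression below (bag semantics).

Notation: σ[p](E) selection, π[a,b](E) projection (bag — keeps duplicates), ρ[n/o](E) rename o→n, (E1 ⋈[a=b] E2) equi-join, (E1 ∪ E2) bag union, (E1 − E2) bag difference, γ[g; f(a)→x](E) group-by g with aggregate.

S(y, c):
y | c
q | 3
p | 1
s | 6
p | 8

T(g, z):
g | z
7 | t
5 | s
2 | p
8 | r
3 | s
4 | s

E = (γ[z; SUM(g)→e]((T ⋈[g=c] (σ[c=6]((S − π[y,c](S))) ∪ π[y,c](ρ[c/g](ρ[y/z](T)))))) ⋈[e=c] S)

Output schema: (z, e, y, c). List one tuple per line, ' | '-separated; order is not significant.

Per-node cardinality:
  T → 6
  S → 4
  S → 4
  π[y,c](S) → 4
  (S − π[y,c](S)) → 0
  σ[c=6]((S − π[y,c](S))) → 0
  T → 6
  ρ[y/z](T) → 6
  ρ[c/g](ρ[y/z](T)) → 6
  π[y,c](ρ[c/g](ρ[y/z](T))) → 6
  (σ[c=6]((S − π[y,c](S))) ∪ π[y,c](ρ[c/g](ρ[y/z](T)))) → 6
  (T ⋈[g=c] (σ[c=6]((S − π[y,c](S))) ∪ π[y,c](ρ[c/g](ρ[y/z](T))))) → 6
  γ[z; SUM(g)→e]((T ⋈[g=c] (σ[c=6]((S − π[y,c](S))) ∪ π[y,c](ρ[c/g](ρ[y/z](T)))))) → 4
  S → 4
  (γ[z; SUM(g)→e]((T ⋈[g=c] (σ[c=6]((S − π[y,c](S))) ∪ π[y,c](ρ[c/g](ρ[y/z](T)))))) ⋈[e=c] S) → 1

== RESULT ==
z | e | y | c
r | 8 | p | 8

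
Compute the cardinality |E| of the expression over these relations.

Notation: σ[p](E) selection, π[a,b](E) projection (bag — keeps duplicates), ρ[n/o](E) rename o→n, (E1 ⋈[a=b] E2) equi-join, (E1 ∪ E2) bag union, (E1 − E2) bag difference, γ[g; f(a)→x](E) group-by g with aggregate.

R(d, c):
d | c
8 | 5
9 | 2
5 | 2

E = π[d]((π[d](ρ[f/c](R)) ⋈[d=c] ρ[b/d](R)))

Subexpression sizes:
  R → 3
  ρ[f/c](R) → 3
  π[d](ρ[f/c](R)) → 3
  R → 3
  ρ[b/d](R) → 3
  (π[d](ρ[f/c](R)) ⋈[d=c] ρ[b/d](R)) → 1
  π[d]((π[d](ρ[f/c](R)) ⋈[d=c] ρ[b/d](R))) → 1

|E| = 1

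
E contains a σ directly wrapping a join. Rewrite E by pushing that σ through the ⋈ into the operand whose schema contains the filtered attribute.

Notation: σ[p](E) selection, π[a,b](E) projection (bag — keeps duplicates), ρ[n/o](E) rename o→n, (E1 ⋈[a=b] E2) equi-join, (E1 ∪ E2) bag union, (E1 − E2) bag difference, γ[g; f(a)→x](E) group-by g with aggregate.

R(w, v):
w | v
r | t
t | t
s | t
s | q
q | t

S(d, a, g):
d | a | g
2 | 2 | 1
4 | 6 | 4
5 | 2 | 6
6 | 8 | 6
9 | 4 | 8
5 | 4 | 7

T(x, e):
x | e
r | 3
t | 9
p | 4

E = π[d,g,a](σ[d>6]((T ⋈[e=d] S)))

σ filters on d, owned by the right side.
E' = π[d,g,a]((T ⋈[e=d] σ[d>6](S)))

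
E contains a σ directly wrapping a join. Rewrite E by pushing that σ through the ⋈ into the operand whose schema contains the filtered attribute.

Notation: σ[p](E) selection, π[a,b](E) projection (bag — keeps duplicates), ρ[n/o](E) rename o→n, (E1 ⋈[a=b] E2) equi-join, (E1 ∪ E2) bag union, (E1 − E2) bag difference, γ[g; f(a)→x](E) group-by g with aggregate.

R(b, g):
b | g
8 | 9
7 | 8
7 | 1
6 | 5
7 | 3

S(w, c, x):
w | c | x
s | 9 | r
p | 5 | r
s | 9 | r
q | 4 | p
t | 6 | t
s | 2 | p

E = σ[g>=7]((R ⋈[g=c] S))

σ filters on g, owned by the left side.
E' = (σ[g>=7](R) ⋈[g=c] S)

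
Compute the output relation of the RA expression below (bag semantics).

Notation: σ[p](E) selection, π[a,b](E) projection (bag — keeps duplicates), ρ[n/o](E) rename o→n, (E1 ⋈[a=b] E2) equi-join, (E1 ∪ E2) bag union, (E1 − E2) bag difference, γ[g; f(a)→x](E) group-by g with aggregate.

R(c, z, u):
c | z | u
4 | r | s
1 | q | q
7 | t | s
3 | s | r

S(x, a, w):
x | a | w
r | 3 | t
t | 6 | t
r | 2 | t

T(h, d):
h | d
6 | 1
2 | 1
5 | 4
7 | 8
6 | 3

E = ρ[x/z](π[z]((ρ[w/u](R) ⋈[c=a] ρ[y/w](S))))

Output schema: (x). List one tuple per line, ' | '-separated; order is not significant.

Per-node cardinality:
  R → 4
  ρ[w/u](R) → 4
  S → 3
  ρ[y/w](S) → 3
  (ρ[w/u](R) ⋈[c=a] ρ[y/w](S)) → 1
  π[z]((ρ[w/u](R) ⋈[c=a] ρ[y/w](S))) → 1
  ρ[x/z](π[z]((ρ[w/u](R) ⋈[c=a] ρ[y/w](S)))) → 1

== RESULT ==
x
s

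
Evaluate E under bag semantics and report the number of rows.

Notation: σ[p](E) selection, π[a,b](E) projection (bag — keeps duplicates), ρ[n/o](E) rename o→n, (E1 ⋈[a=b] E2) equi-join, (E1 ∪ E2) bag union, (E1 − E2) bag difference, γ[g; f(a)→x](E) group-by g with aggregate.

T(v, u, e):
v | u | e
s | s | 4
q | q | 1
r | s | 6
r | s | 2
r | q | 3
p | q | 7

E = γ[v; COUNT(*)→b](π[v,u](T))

Stepwise |·|:
  T → 6
  π[v,u](T) → 6
  γ[v; COUNT(*)→b](π[v,u](T)) → 4

|E| = 4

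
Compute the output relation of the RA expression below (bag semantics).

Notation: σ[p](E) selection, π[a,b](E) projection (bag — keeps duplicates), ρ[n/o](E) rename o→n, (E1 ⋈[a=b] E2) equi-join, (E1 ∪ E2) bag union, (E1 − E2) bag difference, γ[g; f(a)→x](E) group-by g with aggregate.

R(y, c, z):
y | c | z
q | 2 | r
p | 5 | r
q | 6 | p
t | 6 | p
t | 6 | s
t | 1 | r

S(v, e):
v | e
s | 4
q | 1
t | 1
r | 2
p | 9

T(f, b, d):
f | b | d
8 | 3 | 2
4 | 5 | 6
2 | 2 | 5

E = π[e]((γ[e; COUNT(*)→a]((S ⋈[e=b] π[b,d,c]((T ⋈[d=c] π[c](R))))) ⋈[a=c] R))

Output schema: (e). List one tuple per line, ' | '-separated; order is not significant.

Subexpression sizes:
  S → 5
  T → 3
  R → 6
  π[c](R) → 6
  (T ⋈[d=c] π[c](R)) → 5
  π[b,d,c]((T ⋈[d=c] π[c](R))) → 5
  (S ⋈[e=b] π[b,d,c]((T ⋈[d=c] π[c](R)))) → 1
  γ[e; COUNT(*)→a]((S ⋈[e=b] π[b,d,c]((T ⋈[d=c] π[c](R))))) → 1
  R → 6
  (γ[e; COUNT(*)→a]((S ⋈[e=b] π[b,d,c]((T ⋈[d=c] π[c](R))))) ⋈[a=c] R) → 1
  π[e]((γ[e; COUNT(*)→a]((S ⋈[e=b] π[b,d,c]((T ⋈[d=c] π[c](R))))) ⋈[a=c] R)) → 1

== RESULT ==
e
2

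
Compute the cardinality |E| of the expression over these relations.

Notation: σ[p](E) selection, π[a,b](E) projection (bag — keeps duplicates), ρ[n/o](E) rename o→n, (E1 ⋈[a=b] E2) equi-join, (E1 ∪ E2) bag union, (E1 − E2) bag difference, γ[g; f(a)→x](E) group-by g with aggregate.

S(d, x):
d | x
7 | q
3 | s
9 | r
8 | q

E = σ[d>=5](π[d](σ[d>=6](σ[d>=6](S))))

Stepwise |·|:
  S → 4
  σ[d>=6](S) → 3
  σ[d>=6](σ[d>=6](S)) → 3
  π[d](σ[d>=6](σ[d>=6](S))) → 3
  σ[d>=5](π[d](σ[d>=6](σ[d>=6](S)))) → 3

|E| = 3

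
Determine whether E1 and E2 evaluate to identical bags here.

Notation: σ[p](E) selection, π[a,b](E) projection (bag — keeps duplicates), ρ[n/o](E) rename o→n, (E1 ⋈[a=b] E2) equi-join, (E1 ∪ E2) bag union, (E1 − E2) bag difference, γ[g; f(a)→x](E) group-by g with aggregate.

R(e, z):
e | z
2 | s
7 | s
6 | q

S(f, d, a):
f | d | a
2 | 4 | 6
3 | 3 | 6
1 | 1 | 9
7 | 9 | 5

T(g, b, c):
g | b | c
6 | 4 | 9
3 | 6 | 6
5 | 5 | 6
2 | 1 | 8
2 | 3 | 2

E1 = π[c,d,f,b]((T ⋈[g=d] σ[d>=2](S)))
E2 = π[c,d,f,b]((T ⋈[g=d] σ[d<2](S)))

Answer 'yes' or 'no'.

E1 stepwise |·|:
  T → 5
  S → 4
  σ[d>=2](S) → 3
  (T ⋈[g=d] σ[d>=2](S)) → 1
  π[c,d,f,b]((T ⋈[g=d] σ[d>=2](S))) → 1
E2 stepwise |·|:
  T → 5
  S → 4
  σ[d<2](S) → 1
  (T ⋈[g=d] σ[d<2](S)) → 0
  π[c,d,f,b]((T ⋈[g=d] σ[d<2](S))) → 0

E1 result:
c | d | f | b
6 | 3 | 3 | 6
E2 result:
c | d | f | b
(0 rows)
Witness: (6, 3, 3, 6) appears 1× in E1 but 0× in E2.

no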